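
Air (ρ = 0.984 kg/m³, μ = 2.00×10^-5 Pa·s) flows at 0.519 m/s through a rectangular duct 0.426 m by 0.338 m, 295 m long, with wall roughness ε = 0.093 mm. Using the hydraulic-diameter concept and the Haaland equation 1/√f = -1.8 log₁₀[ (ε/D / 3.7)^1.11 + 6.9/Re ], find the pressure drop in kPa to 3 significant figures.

ΔP ≈ 0.00327 kPa

Hydraulic diameter D_h = 4A/P = 4·(0.426·0.338)/(2·(0.426+0.338)) = 0.576/1.528 = 0.3769 m.
Re = ρVD_h/μ = 0.984·0.519·0.3769/2e-05 = 9625.
ε/D_h = 9.3e-05/0.3769 = 0.000247; Haaland gives 1/√f = -1.8 log₁₀[2.32e-05+0.000717] = 5.635, so f = 0.03149.
ΔP = f(L/D_h)(ρV²/2) = 0.03149·295/0.3769·0.1325 = 3.266 Pa.
ΔP = 0.00327 kPa.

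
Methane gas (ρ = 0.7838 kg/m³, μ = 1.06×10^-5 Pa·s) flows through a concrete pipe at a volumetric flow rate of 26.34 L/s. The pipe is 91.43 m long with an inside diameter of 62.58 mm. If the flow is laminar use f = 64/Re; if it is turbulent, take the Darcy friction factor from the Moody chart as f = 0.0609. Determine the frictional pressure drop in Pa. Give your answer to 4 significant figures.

Q = 26.34 L/s = 26.34/1000 = 0.02634 m³/s.
Cross-sectional area A = πD²/4 = π(0.06258)²/4 = 0.003076 m²; mean velocity V = Q/A = 0.02634/0.003076 = 8.564 m/s.
Reynolds number Re = ρVD/μ = 0.7838 · 8.564 · 0.06258 / 1.06e-05 = 3.963e+04.
Re > 4000 → turbulent; use the Moody-chart value f = 0.0609.
Darcy-Weisbach: ΔP = f(L/D)(ρV²/2) = 0.0609·(91.43/0.06258)·(0.7838·8.564²/2) = 0.0609·1461·28.74 = 2557 Pa.

ΔP ≈ 2557 Pa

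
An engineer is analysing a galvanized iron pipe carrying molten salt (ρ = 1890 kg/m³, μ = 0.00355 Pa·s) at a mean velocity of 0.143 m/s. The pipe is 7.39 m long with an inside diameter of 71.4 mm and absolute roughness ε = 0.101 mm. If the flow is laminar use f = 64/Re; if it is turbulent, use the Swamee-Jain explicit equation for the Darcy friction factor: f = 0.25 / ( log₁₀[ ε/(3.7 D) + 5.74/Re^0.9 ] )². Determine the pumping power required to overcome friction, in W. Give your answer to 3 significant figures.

P ≈ 0.0443 W

Reynolds number Re = ρVD/μ = 1890 · 0.143 · 0.0714 / 0.00355 = 5436.
Re > 4000 → turbulent. Relative roughness ε/D = 0.000101/0.0714 = 0.00141. Swamee-Jain: f = 0.25/(log₁₀[0.00141/3.7 + 5.74/5436^0.9])² = 0.25/(log₁₀[0.000382 + 0.0025])² = 0.25/(-2.541)² = 0.03872.
Darcy-Weisbach: ΔP = f(L/D)(ρV²/2) = 0.03872·(7.39/0.0714)·(1890·0.143²/2) = 0.03872·103.5·19.32 = 77.45 Pa.
Q = V·A = 0.143·0.004004 = 0.0005726 m³/s.
Pumping power P = QΔP = 0.0005726·77.45 = 0.04434 W = 0.0443 W.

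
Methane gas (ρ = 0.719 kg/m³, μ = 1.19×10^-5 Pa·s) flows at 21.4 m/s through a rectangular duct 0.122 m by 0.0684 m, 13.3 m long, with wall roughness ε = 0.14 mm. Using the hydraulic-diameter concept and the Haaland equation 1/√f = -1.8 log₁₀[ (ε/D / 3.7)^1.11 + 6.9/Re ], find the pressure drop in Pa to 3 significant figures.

Hydraulic diameter D_h = 4A/P = 4·(0.122·0.0684)/(2·(0.122+0.0684)) = 0.03338/0.3808 = 0.08766 m.
Re = ρVD_h/μ = 0.719·21.4·0.08766/1.19e-05 = 1.133e+05.
ε/D_h = 0.00014/0.08766 = 0.0016; Haaland gives 1/√f = -1.8 log₁₀[0.000184+6.09e-05] = 6.5, so f = 0.02367.
ΔP = f(L/D_h)(ρV²/2) = 0.02367·13.3/0.08766·164.6 = 591.3 Pa.

ΔP ≈ 591 Pa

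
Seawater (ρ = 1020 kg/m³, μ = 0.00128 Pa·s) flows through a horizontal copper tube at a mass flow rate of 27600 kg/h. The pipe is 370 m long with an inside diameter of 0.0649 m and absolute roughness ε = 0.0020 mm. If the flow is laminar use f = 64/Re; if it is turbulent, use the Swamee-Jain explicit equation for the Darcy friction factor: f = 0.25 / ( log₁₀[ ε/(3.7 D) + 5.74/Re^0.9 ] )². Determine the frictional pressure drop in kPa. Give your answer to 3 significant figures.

ṁ = 27600 kg/h = 27600/3600 = 7.667 kg/s.
A = πD²/4 = π(0.0649)²/4 = 0.003308 m²; mean velocity V = ṁ/(ρA) = 7.667/(1020 · 0.003308) = 2.272 m/s.
Reynolds number Re = ρVD/μ = 1020 · 2.272 · 0.0649 / 0.00128 = 1.175e+05.
Re > 4000 → turbulent. Relative roughness ε/D = 2e-06/0.0649 = 3.08e-05. Swamee-Jain: f = 0.25/(log₁₀[3.08e-05/3.7 + 5.74/1.175e+05^0.9])² = 0.25/(log₁₀[8.33e-06 + 0.000157])² = 0.25/(-3.782)² = 0.01748.
Darcy-Weisbach: ΔP = f(L/D)(ρV²/2) = 0.01748·(370/0.0649)·(1020·2.272²/2) = 0.01748·5701·2633 = 2.624e+05 Pa.
ΔP = 2.624e+05 Pa = 262 kPa.

ΔP ≈ 262 kPa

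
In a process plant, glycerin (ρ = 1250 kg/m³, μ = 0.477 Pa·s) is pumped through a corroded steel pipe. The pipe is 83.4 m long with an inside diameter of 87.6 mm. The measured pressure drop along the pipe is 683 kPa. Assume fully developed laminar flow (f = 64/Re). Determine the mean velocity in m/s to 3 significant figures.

V ≈ 4.12 m/s

For laminar flow, f = 64/Re with Re = ρVD/μ, so Darcy-Weisbach reduces to ΔP = 32μLV/D². Solving for V: V = ΔP·D²/(32μL) = 6.83e+05·(0.0876)²/(32·0.477·83.4) = 4.117 m/s.
Check: Re = ρVD/μ = 1250·4.117·0.0876/0.477 = 945.1 < 2300, so the laminar assumption holds.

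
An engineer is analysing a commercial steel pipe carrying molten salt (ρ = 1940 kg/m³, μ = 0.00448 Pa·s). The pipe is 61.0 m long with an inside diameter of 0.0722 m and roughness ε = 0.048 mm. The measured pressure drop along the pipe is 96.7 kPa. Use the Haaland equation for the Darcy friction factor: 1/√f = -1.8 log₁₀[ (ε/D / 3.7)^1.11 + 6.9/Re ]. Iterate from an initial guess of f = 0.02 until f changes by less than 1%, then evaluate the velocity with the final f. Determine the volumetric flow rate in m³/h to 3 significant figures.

Q ≈ 34.5 m³/h

Rearranging Darcy-Weisbach: V = √(2·ΔP·D/(f·L·ρ)). With ε/D = 4.8e-05/0.0722 = 0.000665, iterate starting from f = 0.02:
  f = 0.02 → V = √(2·9.67e+04·0.0722/(0.02·61·1940)) = 2.429 m/s; Re = ρVD/μ = 7.594e+04; f → 0.02143
  f = 0.02143 → V = 2.346 m/s; Re = 7.336e+04; f → 0.02153
Converged (Δf/f < 1%). With the final f = 0.02153: V = √(2·9.67e+04·0.0722/(0.02153·61·1940)) = 2.341 m/s.
Q = V·A = 2.341·(π/4·0.0722²) = 0.009584 m³/s = 34.5 m³/h.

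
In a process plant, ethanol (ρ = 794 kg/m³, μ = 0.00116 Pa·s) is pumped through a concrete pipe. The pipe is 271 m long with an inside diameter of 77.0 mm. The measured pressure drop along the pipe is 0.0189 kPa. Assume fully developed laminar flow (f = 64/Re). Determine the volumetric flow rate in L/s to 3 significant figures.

For laminar flow, f = 64/Re with Re = ρVD/μ, so Darcy-Weisbach reduces to ΔP = 32μLV/D². Solving for V: V = ΔP·D²/(32μL) = 18.9·(0.077)²/(32·0.00116·271) = 0.01114 m/s.
Check: Re = ρVD/μ = 794·0.01114·0.077/0.00116 = 587.1 < 2300, so the laminar assumption holds.
Q = V·A = 0.01114·(π/4·0.077²) = 5.187e-05 m³/s = 0.0519 L/s.

Q ≈ 0.0519 L/s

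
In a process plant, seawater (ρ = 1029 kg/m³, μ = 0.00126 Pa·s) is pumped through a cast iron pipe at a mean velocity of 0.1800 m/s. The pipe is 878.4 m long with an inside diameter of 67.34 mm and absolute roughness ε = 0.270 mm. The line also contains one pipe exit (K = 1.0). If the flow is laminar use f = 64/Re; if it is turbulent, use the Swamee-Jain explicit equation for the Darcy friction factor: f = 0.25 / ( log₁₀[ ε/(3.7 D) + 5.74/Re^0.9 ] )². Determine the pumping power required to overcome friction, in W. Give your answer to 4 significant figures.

Reynolds number Re = ρVD/μ = 1029 · 0.18 · 0.06734 / 0.00126 = 9899.
Re > 4000 → turbulent. Relative roughness ε/D = 0.00027/0.06734 = 0.00401. Swamee-Jain: f = 0.25/(log₁₀[0.00401/3.7 + 5.74/9899^0.9])² = 0.25/(log₁₀[0.00108 + 0.00146])² = 0.25/(-2.595)² = 0.03711.
Total minor-loss coefficient ΣK = 1·1 = 1.
ΔP = [f·L/D + ΣK]·(ρV²/2) = [0.03711·878.4/0.06734 + 1]·(1029·0.18²/2) = [484.1 + 1]·16.67 = 8087 Pa.
Q = V·A = 0.18·0.003562 = 0.0006411 m³/s.
Pumping power P = QΔP = 0.0006411·8087 = 5.1843 W = 5.184 W.

P ≈ 5.184 W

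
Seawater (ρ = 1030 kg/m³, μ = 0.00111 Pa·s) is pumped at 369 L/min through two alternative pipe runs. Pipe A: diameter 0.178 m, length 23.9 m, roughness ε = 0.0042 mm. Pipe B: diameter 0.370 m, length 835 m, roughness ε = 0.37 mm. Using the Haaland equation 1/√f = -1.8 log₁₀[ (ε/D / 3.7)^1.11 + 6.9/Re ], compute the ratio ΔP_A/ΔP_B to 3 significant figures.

Pipe A: V = Q/A = 0.00615/0.02488 = 0.2471 m/s; Re = 4.082e+04; ε/D = 2.36e-05; Haaland → f = 0.02174; ΔP_A = f(L/D)(ρV²/2) = 91.83 Pa.
Pipe B: V = Q/A = 0.00615/0.1075 = 0.0572 m/s; Re = 1.964e+04; ε/D = 0.001; Haaland → f = 0.02773; ΔP_B = f(L/D)(ρV²/2) = 105.4 Pa.
ΔP_A/ΔP_B = 91.83/105.4 = 0.871.

ΔP_A/ΔP_B ≈ 0.871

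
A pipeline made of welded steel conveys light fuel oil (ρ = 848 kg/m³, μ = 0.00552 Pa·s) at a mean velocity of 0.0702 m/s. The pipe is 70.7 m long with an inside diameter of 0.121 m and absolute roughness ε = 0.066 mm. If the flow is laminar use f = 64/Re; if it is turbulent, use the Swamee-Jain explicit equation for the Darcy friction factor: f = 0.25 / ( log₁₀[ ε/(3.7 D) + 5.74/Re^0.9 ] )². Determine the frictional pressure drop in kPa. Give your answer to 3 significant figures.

ΔP ≈ 0.0599 kPa

Reynolds number Re = ρVD/μ = 848 · 0.0702 · 0.121 / 0.00552 = 1305.
Re < 2300 → laminar flow, so f = 64/Re = 64/1305 = 0.04905 (the turbulent correlation is not needed).
Darcy-Weisbach: ΔP = f(L/D)(ρV²/2) = 0.04905·(70.7/0.121)·(848·0.0702²/2) = 0.04905·584.3·2.089 = 59.88 Pa.
ΔP = 59.88 Pa = 0.0599 kPa.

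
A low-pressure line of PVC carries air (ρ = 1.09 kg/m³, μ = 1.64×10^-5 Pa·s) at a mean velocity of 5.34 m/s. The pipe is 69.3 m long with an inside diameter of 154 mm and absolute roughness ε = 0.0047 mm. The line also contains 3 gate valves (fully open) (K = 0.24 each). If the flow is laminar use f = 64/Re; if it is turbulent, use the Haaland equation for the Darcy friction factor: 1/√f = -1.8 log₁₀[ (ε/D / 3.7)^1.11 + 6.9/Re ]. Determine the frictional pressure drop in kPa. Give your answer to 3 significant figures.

Reynolds number Re = ρVD/μ = 1.09 · 5.34 · 0.154 / 1.64e-05 = 5.466e+04.
Re > 4000 → turbulent. Relative roughness ε/D = 4.7e-06/0.154 = 3.05e-05. Haaland: 1/√f = -1.8 log₁₀[(3.05e-05/3.7)^1.11 + 6.9/5.466e+04] = -1.8 log₁₀[2.28e-06 + 0.000126] = 7.004, so f = 0.02039.
Total minor-loss coefficient ΣK = 3·0.24 = 0.72.
ΔP = [f·L/D + ΣK]·(ρV²/2) = [0.02039·69.3/0.154 + 0.72]·(1.09·5.34²/2) = [9.174 + 0.72]·15.54 = 153.8 Pa.
ΔP = 153.8 Pa = 0.154 kPa.

ΔP ≈ 0.154 kPa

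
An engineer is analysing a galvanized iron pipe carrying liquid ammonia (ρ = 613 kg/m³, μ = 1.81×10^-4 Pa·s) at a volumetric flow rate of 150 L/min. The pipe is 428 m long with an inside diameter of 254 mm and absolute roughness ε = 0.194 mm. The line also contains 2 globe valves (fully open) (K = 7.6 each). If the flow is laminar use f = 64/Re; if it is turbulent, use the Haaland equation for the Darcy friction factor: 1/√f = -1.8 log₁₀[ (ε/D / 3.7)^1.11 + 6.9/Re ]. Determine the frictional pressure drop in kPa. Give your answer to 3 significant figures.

Q = 150 L/min = 150/60000 = 0.0025 m³/s.
Cross-sectional area A = πD²/4 = π(0.254)²/4 = 0.05067 m²; mean velocity V = Q/A = 0.0025/0.05067 = 0.04934 m/s.
Reynolds number Re = ρVD/μ = 613 · 0.04934 · 0.254 / 0.000181 = 4.244e+04.
Re > 4000 → turbulent. Relative roughness ε/D = 0.000194/0.254 = 0.000764. Haaland: 1/√f = -1.8 log₁₀[(0.000764/3.7)^1.11 + 6.9/4.244e+04] = -1.8 log₁₀[8.12e-05 + 0.000163] = 6.504, so f = 0.02364.
Total minor-loss coefficient ΣK = 2·7.6 = 15.2.
ΔP = [f·L/D + ΣK]·(ρV²/2) = [0.02364·428/0.254 + 15.2]·(613·0.04934²/2) = [39.84 + 15.2]·0.7461 = 41.06 Pa.
ΔP = 41.06 Pa = 0.0411 kPa.

ΔP ≈ 0.0411 kPa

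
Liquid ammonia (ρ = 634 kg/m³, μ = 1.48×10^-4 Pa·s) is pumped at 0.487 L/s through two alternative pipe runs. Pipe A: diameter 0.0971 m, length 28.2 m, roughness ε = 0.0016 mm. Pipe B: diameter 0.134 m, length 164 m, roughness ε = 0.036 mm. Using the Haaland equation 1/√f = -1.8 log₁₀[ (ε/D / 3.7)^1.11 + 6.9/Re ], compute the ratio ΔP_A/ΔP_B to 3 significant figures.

Pipe A: V = Q/A = 0.000487/0.007405 = 0.06577 m/s; Re = 2.736e+04; ε/D = 1.65e-05; Haaland → f = 0.02386; ΔP_A = f(L/D)(ρV²/2) = 9.503 Pa.
Pipe B: V = Q/A = 0.000487/0.0141 = 0.03453 m/s; Re = 1.982e+04; ε/D = 0.000269; Haaland → f = 0.02627; ΔP_B = f(L/D)(ρV²/2) = 12.15 Pa.
ΔP_A/ΔP_B = 9.503/12.15 = 0.782.

ΔP_A/ΔP_B ≈ 0.782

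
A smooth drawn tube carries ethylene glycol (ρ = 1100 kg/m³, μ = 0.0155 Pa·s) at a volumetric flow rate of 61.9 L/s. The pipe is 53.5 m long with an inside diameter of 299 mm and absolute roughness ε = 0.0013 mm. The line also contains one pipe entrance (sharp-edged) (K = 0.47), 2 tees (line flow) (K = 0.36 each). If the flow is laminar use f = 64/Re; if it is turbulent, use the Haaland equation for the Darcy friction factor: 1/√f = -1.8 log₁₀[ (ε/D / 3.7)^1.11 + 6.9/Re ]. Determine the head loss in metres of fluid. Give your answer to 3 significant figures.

h_f ≈ 0.233 m

Q = 61.9 L/s = 61.9/1000 = 0.0619 m³/s.
Cross-sectional area A = πD²/4 = π(0.299)²/4 = 0.07022 m²; mean velocity V = Q/A = 0.0619/0.07022 = 0.8816 m/s.
Reynolds number Re = ρVD/μ = 1100 · 0.8816 · 0.299 / 0.0155 = 1.871e+04.
Re > 4000 → turbulent. Relative roughness ε/D = 1.3e-06/0.299 = 4.35e-06. Haaland: 1/√f = -1.8 log₁₀[(4.35e-06/3.7)^1.11 + 6.9/1.871e+04] = -1.8 log₁₀[2.62e-07 + 0.000369] = 6.179, so f = 0.02619.
Total minor-loss coefficient ΣK = 1·0.47 + 2·0.36 = 1.19.
ΔP = [f·L/D + ΣK]·(ρV²/2) = [0.02619·53.5/0.299 + 1.19]·(1100·0.8816²/2) = [4.686 + 1.19]·427.4 = 2512 Pa.
Head loss h_f = ΔP/(ρg) = 2512/(1100·9.81) = 0.233 m.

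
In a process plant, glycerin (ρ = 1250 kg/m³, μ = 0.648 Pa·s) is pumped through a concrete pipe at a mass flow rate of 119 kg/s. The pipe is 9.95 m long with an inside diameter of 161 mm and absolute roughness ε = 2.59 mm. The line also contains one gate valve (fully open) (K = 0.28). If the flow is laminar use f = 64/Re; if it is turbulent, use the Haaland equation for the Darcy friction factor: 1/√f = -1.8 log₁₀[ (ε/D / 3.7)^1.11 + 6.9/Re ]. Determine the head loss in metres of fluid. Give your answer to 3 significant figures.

h_f ≈ 3.35 m

A = πD²/4 = π(0.161)²/4 = 0.02036 m²; mean velocity V = ṁ/(ρA) = 119/(1250 · 0.02036) = 4.676 m/s.
Reynolds number Re = ρVD/μ = 1250 · 4.676 · 0.161 / 0.648 = 1452.
Re < 2300 → laminar flow, so f = 64/Re = 64/1452 = 0.04407 (the turbulent correlation is not needed).
Total minor-loss coefficient ΣK = 1·0.28 = 0.28.
ΔP = [f·L/D + ΣK]·(ρV²/2) = [0.04407·9.95/0.161 + 0.28]·(1250·4.676²/2) = [2.723 + 0.28]·1.367e+04 = 4.105e+04 Pa.
Head loss h_f = ΔP/(ρg) = 4.105e+04/(1250·9.81) = 3.35 m.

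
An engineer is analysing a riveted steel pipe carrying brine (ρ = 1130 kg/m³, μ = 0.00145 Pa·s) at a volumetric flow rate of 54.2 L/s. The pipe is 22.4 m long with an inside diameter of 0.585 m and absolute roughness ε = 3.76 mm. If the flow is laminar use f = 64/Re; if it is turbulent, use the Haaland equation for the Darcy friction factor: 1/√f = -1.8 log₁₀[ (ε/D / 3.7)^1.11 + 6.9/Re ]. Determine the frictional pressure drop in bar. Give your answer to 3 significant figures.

ΔP ≈ 2.96×10^-4 bar

Q = 54.2 L/s = 54.2/1000 = 0.0542 m³/s.
Cross-sectional area A = πD²/4 = π(0.585)²/4 = 0.2688 m²; mean velocity V = Q/A = 0.0542/0.2688 = 0.2016 m/s.
Reynolds number Re = ρVD/μ = 1130 · 0.2016 · 0.585 / 0.00145 = 9.193e+04.
Re > 4000 → turbulent. Relative roughness ε/D = 0.00376/0.585 = 0.00643. Haaland: 1/√f = -1.8 log₁₀[(0.00643/3.7)^1.11 + 6.9/9.193e+04] = -1.8 log₁₀[0.000863 + 7.51e-05] = 5.45, so f = 0.03367.
Darcy-Weisbach: ΔP = f(L/D)(ρV²/2) = 0.03367·(22.4/0.585)·(1130·0.2016²/2) = 0.03367·38.29·22.97 = 29.62 Pa.
ΔP = 29.62 Pa = 2.96×10^-4 bar.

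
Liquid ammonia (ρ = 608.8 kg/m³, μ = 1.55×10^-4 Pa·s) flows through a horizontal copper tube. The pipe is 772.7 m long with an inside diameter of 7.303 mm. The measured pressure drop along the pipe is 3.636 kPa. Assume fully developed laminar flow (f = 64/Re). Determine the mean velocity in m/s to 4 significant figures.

For laminar flow, f = 64/Re with Re = ρVD/μ, so Darcy-Weisbach reduces to ΔP = 32μLV/D². Solving for V: V = ΔP·D²/(32μL) = 3636·(0.007303)²/(32·0.000155·772.7) = 0.0506 m/s.
Check: Re = ρVD/μ = 608.8·0.0506·0.007303/0.000155 = 1451 < 2300, so the laminar assumption holds.

V ≈ 0.05060 m/s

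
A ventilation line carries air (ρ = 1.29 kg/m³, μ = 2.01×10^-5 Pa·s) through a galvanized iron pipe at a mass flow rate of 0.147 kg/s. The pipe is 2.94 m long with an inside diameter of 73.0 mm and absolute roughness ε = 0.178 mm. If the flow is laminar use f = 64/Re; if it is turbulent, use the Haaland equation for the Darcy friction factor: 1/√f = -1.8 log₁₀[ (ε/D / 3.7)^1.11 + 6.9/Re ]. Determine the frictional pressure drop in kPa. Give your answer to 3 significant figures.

A = πD²/4 = π(0.073)²/4 = 0.004185 m²; mean velocity V = ṁ/(ρA) = 0.147/(1.29 · 0.004185) = 27.23 m/s.
Reynolds number Re = ρVD/μ = 1.29 · 27.23 · 0.073 / 2.01e-05 = 1.276e+05.
Re > 4000 → turbulent. Relative roughness ε/D = 0.000178/0.073 = 0.00244. Haaland: 1/√f = -1.8 log₁₀[(0.00244/3.7)^1.11 + 6.9/1.276e+05] = -1.8 log₁₀[0.000294 + 5.41e-05] = 6.224, so f = 0.02581.
Darcy-Weisbach: ΔP = f(L/D)(ρV²/2) = 0.02581·(2.94/0.073)·(1.29·27.23²/2) = 0.02581·40.27·478.1 = 497.1 Pa.
ΔP = 497.1 Pa = 0.497 kPa.

ΔP ≈ 0.497 kPa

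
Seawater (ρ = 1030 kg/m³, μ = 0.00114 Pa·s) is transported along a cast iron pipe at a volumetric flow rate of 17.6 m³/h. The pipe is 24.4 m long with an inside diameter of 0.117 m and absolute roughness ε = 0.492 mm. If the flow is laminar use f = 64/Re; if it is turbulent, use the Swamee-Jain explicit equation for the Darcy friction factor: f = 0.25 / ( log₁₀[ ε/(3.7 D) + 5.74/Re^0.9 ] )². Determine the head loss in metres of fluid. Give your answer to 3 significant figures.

h_f ≈ 0.0687 m

Q = 17.6 m³/h = 17.6/3600 = 0.004889 m³/s.
Cross-sectional area A = πD²/4 = π(0.117)²/4 = 0.01075 m²; mean velocity V = Q/A = 0.004889/0.01075 = 0.4547 m/s.
Reynolds number Re = ρVD/μ = 1030 · 0.4547 · 0.117 / 0.00114 = 4.807e+04.
Re > 4000 → turbulent. Relative roughness ε/D = 0.000492/0.117 = 0.00421. Swamee-Jain: f = 0.25/(log₁₀[0.00421/3.7 + 5.74/4.807e+04^0.9])² = 0.25/(log₁₀[0.00114 + 0.000351])² = 0.25/(-2.828)² = 0.03127.
Darcy-Weisbach: ΔP = f(L/D)(ρV²/2) = 0.03127·(24.4/0.117)·(1030·0.4547²/2) = 0.03127·208.5·106.5 = 694.4 Pa.
Head loss h_f = ΔP/(ρg) = 694.4/(1030·9.81) = 0.0687 m.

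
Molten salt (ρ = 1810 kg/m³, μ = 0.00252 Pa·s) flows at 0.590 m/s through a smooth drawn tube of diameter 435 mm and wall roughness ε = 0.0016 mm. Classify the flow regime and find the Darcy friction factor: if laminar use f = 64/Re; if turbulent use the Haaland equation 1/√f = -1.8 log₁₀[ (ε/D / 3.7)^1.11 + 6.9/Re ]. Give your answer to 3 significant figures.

f ≈ 0.0158

Re = ρVD/μ = 1810·0.59·0.435/0.00252 = 1.843e+05.
Re > 4000 → turbulent. ε/D = 1.6e-06/0.435 = 3.68e-06; Haaland: 1/√f = -1.8 log₁₀[2.17e-07 + 3.74e-05] = 7.964, so f = 0.01577.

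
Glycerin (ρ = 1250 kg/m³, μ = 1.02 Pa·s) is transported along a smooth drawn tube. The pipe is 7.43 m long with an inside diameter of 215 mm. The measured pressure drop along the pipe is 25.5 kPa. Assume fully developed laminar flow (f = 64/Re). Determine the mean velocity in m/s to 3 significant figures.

V ≈ 4.86 m/s

For laminar flow, f = 64/Re with Re = ρVD/μ, so Darcy-Weisbach reduces to ΔP = 32μLV/D². Solving for V: V = ΔP·D²/(32μL) = 2.55e+04·(0.215)²/(32·1.02·7.43) = 4.86 m/s.
Check: Re = ρVD/μ = 1250·4.86·0.215/1.02 = 1281 < 2300, so the laminar assumption holds.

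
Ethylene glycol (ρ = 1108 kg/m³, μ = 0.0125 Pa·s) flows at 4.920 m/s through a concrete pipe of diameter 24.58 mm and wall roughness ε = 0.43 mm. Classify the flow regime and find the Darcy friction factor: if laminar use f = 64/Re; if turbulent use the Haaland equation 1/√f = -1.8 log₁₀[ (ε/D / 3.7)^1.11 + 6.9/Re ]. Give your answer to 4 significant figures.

Re = ρVD/μ = 1108·4.92·0.02458/0.0125 = 1.072e+04.
Re > 4000 → turbulent. ε/D = 0.00043/0.02458 = 0.0175; Haaland: 1/√f = -1.8 log₁₀[0.00262 + 0.000644] = 4.474, so f = 0.04995.

f ≈ 0.04995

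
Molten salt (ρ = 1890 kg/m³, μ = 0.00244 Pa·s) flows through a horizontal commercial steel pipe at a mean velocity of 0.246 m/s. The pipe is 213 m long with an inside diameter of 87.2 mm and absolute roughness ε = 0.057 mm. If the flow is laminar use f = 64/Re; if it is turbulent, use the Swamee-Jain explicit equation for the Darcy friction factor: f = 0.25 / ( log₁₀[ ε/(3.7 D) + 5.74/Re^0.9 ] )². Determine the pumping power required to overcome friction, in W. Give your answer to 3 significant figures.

P ≈ 5.84 W

Reynolds number Re = ρVD/μ = 1890 · 0.246 · 0.0872 / 0.00244 = 1.662e+04.
Re > 4000 → turbulent. Relative roughness ε/D = 5.7e-05/0.0872 = 0.000654. Swamee-Jain: f = 0.25/(log₁₀[0.000654/3.7 + 5.74/1.662e+04^0.9])² = 0.25/(log₁₀[0.000177 + 0.000913])² = 0.25/(-2.963)² = 0.02848.
Darcy-Weisbach: ΔP = f(L/D)(ρV²/2) = 0.02848·(213/0.0872)·(1890·0.246²/2) = 0.02848·2443·57.19 = 3979 Pa.
Q = V·A = 0.246·0.005972 = 0.001469 m³/s.
Pumping power P = QΔP = 0.001469·3979 = 5.845 W = 5.84 W.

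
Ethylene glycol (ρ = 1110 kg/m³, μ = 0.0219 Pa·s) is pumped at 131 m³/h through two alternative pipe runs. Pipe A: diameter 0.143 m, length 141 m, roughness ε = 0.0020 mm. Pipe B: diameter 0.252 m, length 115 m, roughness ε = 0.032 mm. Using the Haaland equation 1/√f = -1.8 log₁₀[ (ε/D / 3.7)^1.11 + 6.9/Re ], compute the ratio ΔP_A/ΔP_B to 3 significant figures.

Pipe A: V = Q/A = 0.03639/0.01606 = 2.266 m/s; Re = 1.642e+04; ε/D = 1.4e-05; Haaland → f = 0.02709; ΔP_A = f(L/D)(ρV²/2) = 7.609e+04 Pa.
Pipe B: V = Q/A = 0.03639/0.04988 = 0.7296 m/s; Re = 9319; ε/D = 0.000127; Haaland → f = 0.03162; ΔP_B = f(L/D)(ρV²/2) = 4263 Pa.
ΔP_A/ΔP_B = 7.609e+04/4263 = 17.8.

ΔP_A/ΔP_B ≈ 17.8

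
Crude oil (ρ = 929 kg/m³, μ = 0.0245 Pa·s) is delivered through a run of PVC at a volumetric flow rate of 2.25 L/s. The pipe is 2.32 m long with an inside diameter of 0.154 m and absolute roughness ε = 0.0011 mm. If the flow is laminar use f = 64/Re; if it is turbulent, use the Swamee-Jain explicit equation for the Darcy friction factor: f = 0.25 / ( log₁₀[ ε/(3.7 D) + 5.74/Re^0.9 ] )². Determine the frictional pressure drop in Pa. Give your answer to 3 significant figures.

ΔP ≈ 9.26 Pa

Q = 2.25 L/s = 2.25/1000 = 0.00225 m³/s.
Cross-sectional area A = πD²/4 = π(0.154)²/4 = 0.01863 m²; mean velocity V = Q/A = 0.00225/0.01863 = 0.1208 m/s.
Reynolds number Re = ρVD/μ = 929 · 0.1208 · 0.154 / 0.0245 = 705.4.
Re < 2300 → laminar flow, so f = 64/Re = 64/705.4 = 0.09073 (the turbulent correlation is not needed).
Darcy-Weisbach: ΔP = f(L/D)(ρV²/2) = 0.09073·(2.32/0.154)·(929·0.1208²/2) = 0.09073·15.06·6.778 = 9.264 Pa.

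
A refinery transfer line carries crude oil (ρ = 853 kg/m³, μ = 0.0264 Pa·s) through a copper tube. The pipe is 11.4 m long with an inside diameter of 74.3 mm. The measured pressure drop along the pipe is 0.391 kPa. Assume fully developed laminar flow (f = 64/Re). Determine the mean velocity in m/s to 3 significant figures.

For laminar flow, f = 64/Re with Re = ρVD/μ, so Darcy-Weisbach reduces to ΔP = 32μLV/D². Solving for V: V = ΔP·D²/(32μL) = 391·(0.0743)²/(32·0.0264·11.4) = 0.2241 m/s.
Check: Re = ρVD/μ = 853·0.2241·0.0743/0.0264 = 538.1 < 2300, so the laminar assumption holds.

V ≈ 0.224 m/s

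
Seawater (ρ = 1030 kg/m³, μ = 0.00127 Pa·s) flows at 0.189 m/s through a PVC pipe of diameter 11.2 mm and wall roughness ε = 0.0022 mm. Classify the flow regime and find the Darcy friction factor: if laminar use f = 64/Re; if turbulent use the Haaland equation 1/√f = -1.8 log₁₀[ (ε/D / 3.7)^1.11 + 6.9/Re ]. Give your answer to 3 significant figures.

f ≈ 0.0373

Re = ρVD/μ = 1030·0.189·0.0112/0.00127 = 1717.
Re < 2300 → laminar, so f = 64/Re = 0.03728 (roughness is irrelevant in laminar flow).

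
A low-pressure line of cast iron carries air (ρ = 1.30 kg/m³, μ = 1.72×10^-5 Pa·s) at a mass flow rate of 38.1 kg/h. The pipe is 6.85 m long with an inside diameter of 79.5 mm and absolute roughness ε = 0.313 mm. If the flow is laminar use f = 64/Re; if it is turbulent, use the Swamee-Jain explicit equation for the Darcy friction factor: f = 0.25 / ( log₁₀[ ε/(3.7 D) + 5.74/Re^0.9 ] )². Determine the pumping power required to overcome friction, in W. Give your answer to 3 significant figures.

P ≈ 0.0454 W

ṁ = 38.1 kg/h = 38.1/3600 = 0.01058 kg/s.
A = πD²/4 = π(0.0795)²/4 = 0.004964 m²; mean velocity V = ṁ/(ρA) = 0.01058/(1.3 · 0.004964) = 1.64 m/s.
Reynolds number Re = ρVD/μ = 1.3 · 1.64 · 0.0795 / 1.72e-05 = 9855.
Re > 4000 → turbulent. Relative roughness ε/D = 0.000313/0.0795 = 0.00394. Swamee-Jain: f = 0.25/(log₁₀[0.00394/3.7 + 5.74/9855^0.9])² = 0.25/(log₁₀[0.00106 + 0.00146])² = 0.25/(-2.598)² = 0.03705.
Darcy-Weisbach: ΔP = f(L/D)(ρV²/2) = 0.03705·(6.85/0.0795)·(1.3·1.64²/2) = 0.03705·86.16·1.748 = 5.581 Pa.
Q = ṁ/ρ = 0.01058/1.3 = 0.008141 m³/s.
Pumping power P = QΔP = 0.008141·5.581 = 0.04543 W = 0.0454 W.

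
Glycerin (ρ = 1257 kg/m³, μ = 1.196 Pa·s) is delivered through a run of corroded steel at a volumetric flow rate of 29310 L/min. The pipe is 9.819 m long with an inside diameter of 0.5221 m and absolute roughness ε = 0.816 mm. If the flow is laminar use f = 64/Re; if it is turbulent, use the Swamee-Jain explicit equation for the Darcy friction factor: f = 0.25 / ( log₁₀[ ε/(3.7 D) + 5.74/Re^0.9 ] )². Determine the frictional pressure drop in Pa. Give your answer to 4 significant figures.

Q = 29310 L/min = 29310/60000 = 0.4885 m³/s.
Cross-sectional area A = πD²/4 = π(0.5221)²/4 = 0.2141 m²; mean velocity V = Q/A = 0.4885/0.2141 = 2.282 m/s.
Reynolds number Re = ρVD/μ = 1257 · 2.282 · 0.5221 / 1.2 = 1252.
Re < 2300 → laminar flow, so f = 64/Re = 64/1252 = 0.05112 (the turbulent correlation is not needed).
Darcy-Weisbach: ΔP = f(L/D)(ρV²/2) = 0.05112·(9.819/0.5221)·(1257·2.282²/2) = 0.05112·18.81·3272 = 3146 Pa.

ΔP ≈ 3146 Pa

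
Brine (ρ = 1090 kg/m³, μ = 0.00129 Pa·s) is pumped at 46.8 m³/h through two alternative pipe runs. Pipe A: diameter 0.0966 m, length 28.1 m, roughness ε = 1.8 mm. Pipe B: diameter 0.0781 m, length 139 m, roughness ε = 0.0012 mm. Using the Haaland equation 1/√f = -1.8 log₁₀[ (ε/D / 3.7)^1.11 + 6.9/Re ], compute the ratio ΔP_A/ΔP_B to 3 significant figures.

Pipe A: V = Q/A = 0.013/0.007329 = 1.774 m/s; Re = 1.448e+05; ε/D = 0.0186; Haaland → f = 0.04771; ΔP_A = f(L/D)(ρV²/2) = 2.38e+04 Pa.
Pipe B: V = Q/A = 0.013/0.004791 = 2.714 m/s; Re = 1.791e+05; ε/D = 1.54e-05; Haaland → f = 0.01593; ΔP_B = f(L/D)(ρV²/2) = 1.137e+05 Pa.
ΔP_A/ΔP_B = 2.38e+04/1.137e+05 = 0.209.

ΔP_A/ΔP_B ≈ 0.209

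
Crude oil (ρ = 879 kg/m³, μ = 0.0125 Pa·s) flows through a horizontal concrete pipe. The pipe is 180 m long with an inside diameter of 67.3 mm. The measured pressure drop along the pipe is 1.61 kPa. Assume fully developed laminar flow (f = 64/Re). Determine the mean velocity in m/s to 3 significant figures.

V ≈ 0.101 m/s

For laminar flow, f = 64/Re with Re = ρVD/μ, so Darcy-Weisbach reduces to ΔP = 32μLV/D². Solving for V: V = ΔP·D²/(32μL) = 1610·(0.0673)²/(32·0.0125·180) = 0.1013 m/s.
Check: Re = ρVD/μ = 879·0.1013·0.0673/0.0125 = 479.3 < 2300, so the laminar assumption holds.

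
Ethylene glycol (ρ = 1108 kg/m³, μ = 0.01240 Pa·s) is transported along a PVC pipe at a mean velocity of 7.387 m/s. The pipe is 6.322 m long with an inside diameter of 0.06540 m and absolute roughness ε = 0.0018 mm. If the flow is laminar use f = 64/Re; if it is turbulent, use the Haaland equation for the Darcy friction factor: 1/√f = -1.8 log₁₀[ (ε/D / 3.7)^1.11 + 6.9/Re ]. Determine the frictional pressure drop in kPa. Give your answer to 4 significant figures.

ΔP ≈ 62.76 kPa

Reynolds number Re = ρVD/μ = 1108 · 7.387 · 0.0654 / 0.0124 = 4.317e+04.
Re > 4000 → turbulent. Relative roughness ε/D = 1.8e-06/0.0654 = 2.75e-05. Haaland: 1/√f = -1.8 log₁₀[(2.75e-05/3.7)^1.11 + 6.9/4.317e+04] = -1.8 log₁₀[2.03e-06 + 0.00016] = 6.824, so f = 0.02148.
Darcy-Weisbach: ΔP = f(L/D)(ρV²/2) = 0.02148·(6.322/0.0654)·(1108·7.387²/2) = 0.02148·96.67·3.023e+04 = 6.276e+04 Pa.
ΔP = 6.276e+04 Pa = 62.76 kPa.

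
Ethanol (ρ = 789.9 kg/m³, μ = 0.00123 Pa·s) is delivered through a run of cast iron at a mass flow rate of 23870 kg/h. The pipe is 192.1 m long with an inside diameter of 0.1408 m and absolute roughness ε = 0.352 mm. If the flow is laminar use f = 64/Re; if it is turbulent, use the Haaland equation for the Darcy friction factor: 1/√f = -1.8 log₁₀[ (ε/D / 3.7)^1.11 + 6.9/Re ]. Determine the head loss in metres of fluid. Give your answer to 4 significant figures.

ṁ = 23870 kg/h = 23870/3600 = 6.631 kg/s.
A = πD²/4 = π(0.1408)²/4 = 0.01557 m²; mean velocity V = ṁ/(ρA) = 6.631/(789.9 · 0.01557) = 0.5391 m/s.
Reynolds number Re = ρVD/μ = 789.9 · 0.5391 · 0.1408 / 0.00123 = 4.875e+04.
Re > 4000 → turbulent. Relative roughness ε/D = 0.000352/0.1408 = 0.0025. Haaland: 1/√f = -1.8 log₁₀[(0.0025/3.7)^1.11 + 6.9/4.875e+04] = -1.8 log₁₀[0.000303 + 0.000142] = 6.034, so f = 0.02746.
Darcy-Weisbach: ΔP = f(L/D)(ρV²/2) = 0.02746·(192.1/0.1408)·(789.9·0.5391²/2) = 0.02746·1364·114.8 = 4301 Pa.
Head loss h_f = ΔP/(ρg) = 4301/(789.9·9.81) = 0.5551 m.

h_f ≈ 0.5551 m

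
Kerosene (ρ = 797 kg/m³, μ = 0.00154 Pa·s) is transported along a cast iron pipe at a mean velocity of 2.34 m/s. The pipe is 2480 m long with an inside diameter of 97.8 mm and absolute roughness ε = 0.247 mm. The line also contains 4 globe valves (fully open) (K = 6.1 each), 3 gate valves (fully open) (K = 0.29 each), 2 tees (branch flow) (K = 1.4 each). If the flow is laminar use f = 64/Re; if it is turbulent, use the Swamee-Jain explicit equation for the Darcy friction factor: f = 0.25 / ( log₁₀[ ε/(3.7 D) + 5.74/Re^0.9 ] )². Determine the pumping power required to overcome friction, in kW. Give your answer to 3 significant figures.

Reynolds number Re = ρVD/μ = 797 · 2.34 · 0.0978 / 0.00154 = 1.184e+05.
Re > 4000 → turbulent. Relative roughness ε/D = 0.000247/0.0978 = 0.00253. Swamee-Jain: f = 0.25/(log₁₀[0.00253/3.7 + 5.74/1.184e+05^0.9])² = 0.25/(log₁₀[0.000683 + 0.000156])² = 0.25/(-3.077)² = 0.02641.
Total minor-loss coefficient ΣK = 4·6.1 + 3·0.29 + 2·1.4 = 28.1.
ΔP = [f·L/D + ΣK]·(ρV²/2) = [0.02641·2480/0.0978 + 28.1]·(797·2.34²/2) = [669.8 + 28.1]·2182 = 1.523e+06 Pa.
Q = V·A = 2.34·0.007512 = 0.01758 m³/s.
Pumping power P = QΔP = 0.01758·1.523e+06 = 26770 W = 26.8 kW.

P ≈ 26.8 kW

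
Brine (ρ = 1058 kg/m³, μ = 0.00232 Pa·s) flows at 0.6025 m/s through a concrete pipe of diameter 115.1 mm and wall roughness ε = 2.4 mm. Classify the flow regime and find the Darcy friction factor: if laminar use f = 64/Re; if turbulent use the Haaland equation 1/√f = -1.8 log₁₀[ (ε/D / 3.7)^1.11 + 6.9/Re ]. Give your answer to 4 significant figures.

Re = ρVD/μ = 1058·0.6025·0.1151/0.00232 = 3.162e+04.
Re > 4000 → turbulent. ε/D = 0.0024/0.1151 = 0.0209; Haaland: 1/√f = -1.8 log₁₀[0.00319 + 0.000218] = 4.442, so f = 0.05068.

f ≈ 0.05068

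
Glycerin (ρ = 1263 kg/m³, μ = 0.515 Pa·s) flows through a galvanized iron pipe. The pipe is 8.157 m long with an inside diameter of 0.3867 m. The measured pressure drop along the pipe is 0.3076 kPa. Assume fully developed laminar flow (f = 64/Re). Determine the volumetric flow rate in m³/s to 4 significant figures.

For laminar flow, f = 64/Re with Re = ρVD/μ, so Darcy-Weisbach reduces to ΔP = 32μLV/D². Solving for V: V = ΔP·D²/(32μL) = 307.6·(0.3867)²/(32·0.515·8.157) = 0.3422 m/s.
Check: Re = ρVD/μ = 1263·0.3422·0.3867/0.515 = 324.5 < 2300, so the laminar assumption holds.
Q = V·A = 0.3422·(π/4·0.3867²) = 0.04019 m³/s = 0.04019 m³/s.

Q ≈ 0.04019 m³/s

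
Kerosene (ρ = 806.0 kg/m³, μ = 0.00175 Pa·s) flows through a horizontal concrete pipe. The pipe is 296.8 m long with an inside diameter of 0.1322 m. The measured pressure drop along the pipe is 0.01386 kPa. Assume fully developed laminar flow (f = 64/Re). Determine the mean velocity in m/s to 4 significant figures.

For laminar flow, f = 64/Re with Re = ρVD/μ, so Darcy-Weisbach reduces to ΔP = 32μLV/D². Solving for V: V = ΔP·D²/(32μL) = 13.86·(0.1322)²/(32·0.00175·296.8) = 0.01457 m/s.
Check: Re = ρVD/μ = 806·0.01457·0.1322/0.00175 = 887.4 < 2300, so the laminar assumption holds.

V ≈ 0.01457 m/s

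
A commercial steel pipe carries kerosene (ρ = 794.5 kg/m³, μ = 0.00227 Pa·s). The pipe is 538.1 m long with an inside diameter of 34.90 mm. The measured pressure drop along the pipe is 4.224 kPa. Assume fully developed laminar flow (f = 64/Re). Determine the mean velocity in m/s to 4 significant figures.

For laminar flow, f = 64/Re with Re = ρVD/μ, so Darcy-Weisbach reduces to ΔP = 32μLV/D². Solving for V: V = ΔP·D²/(32μL) = 4224·(0.0349)²/(32·0.00227·538.1) = 0.1316 m/s.
Check: Re = ρVD/μ = 794.5·0.1316·0.0349/0.00227 = 1608 < 2300, so the laminar assumption holds.

V ≈ 0.1316 m/s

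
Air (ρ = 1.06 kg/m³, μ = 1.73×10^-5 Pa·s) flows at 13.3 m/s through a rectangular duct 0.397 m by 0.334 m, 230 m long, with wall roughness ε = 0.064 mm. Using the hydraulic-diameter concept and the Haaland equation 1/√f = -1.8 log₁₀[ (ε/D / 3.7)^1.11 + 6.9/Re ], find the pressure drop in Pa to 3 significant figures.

Hydraulic diameter D_h = 4A/P = 4·(0.397·0.334)/(2·(0.397+0.334)) = 0.5304/1.462 = 0.3628 m.
Re = ρVD_h/μ = 1.06·13.3·0.3628/1.73e-05 = 2.956e+05.
ε/D_h = 6.4e-05/0.3628 = 0.000176; Haaland gives 1/√f = -1.8 log₁₀[1.6e-05+2.33e-05] = 7.93, so f = 0.0159.
ΔP = f(L/D_h)(ρV²/2) = 0.0159·230/0.3628·93.75 = 945.1 Pa.

ΔP ≈ 945 Pa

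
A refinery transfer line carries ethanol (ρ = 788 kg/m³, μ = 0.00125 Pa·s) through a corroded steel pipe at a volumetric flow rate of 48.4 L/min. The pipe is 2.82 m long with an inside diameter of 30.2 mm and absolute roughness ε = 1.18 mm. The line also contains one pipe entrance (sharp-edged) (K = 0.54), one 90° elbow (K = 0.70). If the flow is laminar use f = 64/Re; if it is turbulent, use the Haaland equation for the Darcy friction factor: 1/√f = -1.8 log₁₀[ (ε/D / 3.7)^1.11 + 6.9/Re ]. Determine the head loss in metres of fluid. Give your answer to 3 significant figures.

h_f ≈ 0.475 m

Q = 48.4 L/min = 48.4/60000 = 0.0008067 m³/s.
Cross-sectional area A = πD²/4 = π(0.0302)²/4 = 0.0007163 m²; mean velocity V = Q/A = 0.0008067/0.0007163 = 1.126 m/s.
Reynolds number Re = ρVD/μ = 788 · 1.126 · 0.0302 / 0.00125 = 2.144e+04.
Re > 4000 → turbulent. Relative roughness ε/D = 0.00118/0.0302 = 0.0391. Haaland: 1/√f = -1.8 log₁₀[(0.0391/3.7)^1.11 + 6.9/2.144e+04] = -1.8 log₁₀[0.0064 + 0.000322] = 3.91, so f = 0.0654.
Total minor-loss coefficient ΣK = 1·0.54 + 1·0.7 = 1.24.
ΔP = [f·L/D + ΣK]·(ρV²/2) = [0.0654·2.82/0.0302 + 1.24]·(788·1.126²/2) = [6.107 + 1.24]·499.7 = 3671 Pa.
Head loss h_f = ΔP/(ρg) = 3671/(788·9.81) = 0.475 m.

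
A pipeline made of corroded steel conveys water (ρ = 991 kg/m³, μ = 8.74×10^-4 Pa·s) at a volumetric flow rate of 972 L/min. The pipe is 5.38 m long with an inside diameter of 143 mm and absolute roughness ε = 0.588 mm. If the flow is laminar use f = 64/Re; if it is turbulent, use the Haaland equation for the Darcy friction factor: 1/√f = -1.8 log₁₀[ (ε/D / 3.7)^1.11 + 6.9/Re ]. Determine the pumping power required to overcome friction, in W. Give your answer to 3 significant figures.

P ≈ 9.00 W

Q = 972 L/min = 972/60000 = 0.0162 m³/s.
Cross-sectional area A = πD²/4 = π(0.143)²/4 = 0.01606 m²; mean velocity V = Q/A = 0.0162/0.01606 = 1.009 m/s.
Reynolds number Re = ρVD/μ = 991 · 1.009 · 0.143 / 0.000874 = 1.636e+05.
Re > 4000 → turbulent. Relative roughness ε/D = 0.000588/0.143 = 0.00411. Haaland: 1/√f = -1.8 log₁₀[(0.00411/3.7)^1.11 + 6.9/1.636e+05] = -1.8 log₁₀[0.000526 + 4.22e-05] = 5.842, so f = 0.0293.
Darcy-Weisbach: ΔP = f(L/D)(ρV²/2) = 0.0293·(5.38/0.143)·(991·1.009²/2) = 0.0293·37.62·504.1 = 555.7 Pa.
Pumping power P = QΔP = 0.0162·555.7 = 9.003 W = 9.00 W.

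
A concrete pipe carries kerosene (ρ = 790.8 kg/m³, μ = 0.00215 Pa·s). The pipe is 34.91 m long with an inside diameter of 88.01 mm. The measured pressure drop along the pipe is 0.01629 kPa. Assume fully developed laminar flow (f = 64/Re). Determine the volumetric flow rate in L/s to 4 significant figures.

For laminar flow, f = 64/Re with Re = ρVD/μ, so Darcy-Weisbach reduces to ΔP = 32μLV/D². Solving for V: V = ΔP·D²/(32μL) = 16.29·(0.08801)²/(32·0.00215·34.91) = 0.05253 m/s.
Check: Re = ρVD/μ = 790.8·0.05253·0.08801/0.00215 = 1701 < 2300, so the laminar assumption holds.
Q = V·A = 0.05253·(π/4·0.08801²) = 0.0003196 m³/s = 0.3196 L/s.

Q ≈ 0.3196 L/s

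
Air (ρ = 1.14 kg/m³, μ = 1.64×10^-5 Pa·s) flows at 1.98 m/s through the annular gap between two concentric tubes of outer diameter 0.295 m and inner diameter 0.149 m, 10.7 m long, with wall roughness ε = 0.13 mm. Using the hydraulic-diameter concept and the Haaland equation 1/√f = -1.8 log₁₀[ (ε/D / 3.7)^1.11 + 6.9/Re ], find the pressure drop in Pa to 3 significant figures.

Hydraulic diameter D_h = 4A/P = D_o - D_i = 0.295 - 0.149 = 0.146 m.
Re = ρVD_h/μ = 1.14·1.98·0.146/1.64e-05 = 2.009e+04.
ε/D_h = 0.00013/0.146 = 0.00089; Haaland gives 1/√f = -1.8 log₁₀[9.62e-05+0.000343] = 6.042, so f = 0.02739.
ΔP = f(L/D_h)(ρV²/2) = 0.02739·10.7/0.146·2.235 = 4.485 Pa.

ΔP ≈ 4.49 Pa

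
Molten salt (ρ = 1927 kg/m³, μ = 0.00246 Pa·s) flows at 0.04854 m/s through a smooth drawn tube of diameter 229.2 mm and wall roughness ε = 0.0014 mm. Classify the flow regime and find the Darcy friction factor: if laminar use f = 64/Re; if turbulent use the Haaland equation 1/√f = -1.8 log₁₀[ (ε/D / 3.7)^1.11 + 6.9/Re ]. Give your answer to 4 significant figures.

f ≈ 0.03209

Re = ρVD/μ = 1927·0.04854·0.2292/0.00246 = 8715.
Re > 4000 → turbulent. ε/D = 1.4e-06/0.2292 = 6.11e-06; Haaland: 1/√f = -1.8 log₁₀[3.82e-07 + 0.000792] = 5.582, so f = 0.03209.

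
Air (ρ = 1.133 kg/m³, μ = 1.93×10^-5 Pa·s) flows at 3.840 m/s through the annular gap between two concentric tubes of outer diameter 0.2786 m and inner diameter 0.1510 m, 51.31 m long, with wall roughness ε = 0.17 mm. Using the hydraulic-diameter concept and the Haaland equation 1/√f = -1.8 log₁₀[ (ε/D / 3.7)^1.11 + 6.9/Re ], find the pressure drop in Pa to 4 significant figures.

Hydraulic diameter D_h = 4A/P = D_o - D_i = 0.2786 - 0.151 = 0.1276 m.
Re = ρVD_h/μ = 1.133·3.84·0.1276/1.93e-05 = 2.876e+04.
ε/D_h = 0.00017/0.1276 = 0.00133; Haaland gives 1/√f = -1.8 log₁₀[0.000151+0.00024] = 6.135, so f = 0.02657.
ΔP = f(L/D_h)(ρV²/2) = 0.02657·51.31/0.1276·8.353 = 89.24 Pa.

ΔP ≈ 89.24 Pa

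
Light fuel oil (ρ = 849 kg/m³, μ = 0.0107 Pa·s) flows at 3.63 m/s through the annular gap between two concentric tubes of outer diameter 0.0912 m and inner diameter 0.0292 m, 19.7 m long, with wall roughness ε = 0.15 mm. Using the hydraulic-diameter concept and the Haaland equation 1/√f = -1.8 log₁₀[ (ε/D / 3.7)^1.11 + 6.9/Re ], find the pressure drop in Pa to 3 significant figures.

Hydraulic diameter D_h = 4A/P = D_o - D_i = 0.0912 - 0.0292 = 0.062 m.
Re = ρVD_h/μ = 849·3.63·0.062/0.0107 = 1.786e+04.
ε/D_h = 0.00015/0.062 = 0.00242; Haaland gives 1/√f = -1.8 log₁₀[0.000292+0.000386] = 5.703, so f = 0.03074.
ΔP = f(L/D_h)(ρV²/2) = 0.03074·19.7/0.062·5594 = 5.464e+04 Pa.

ΔP ≈ 54600 Pa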